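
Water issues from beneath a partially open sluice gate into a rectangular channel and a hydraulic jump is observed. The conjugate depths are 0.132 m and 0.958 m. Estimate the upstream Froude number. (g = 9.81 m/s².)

Fr₁ = 5.47

For a rectangular channel the momentum equation gives q² = ½·g·y₁·y₂·(y₁ + y₂) = ½×9.81×0.132×0.958×1.09 = 0.676.
q = √0.676 = 0.822 m²/s.
V₁ = q/y₁ = 6.23 m/s; Fr₁ = V₁/√(g·y₁) = 5.47.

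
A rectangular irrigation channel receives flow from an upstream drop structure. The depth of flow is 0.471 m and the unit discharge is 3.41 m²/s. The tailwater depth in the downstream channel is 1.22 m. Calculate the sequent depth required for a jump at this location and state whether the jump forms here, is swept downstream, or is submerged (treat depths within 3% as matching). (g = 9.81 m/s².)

V₁ = q/y₁ = 3.41/0.471 = 7.24 m/s. Fr₁ = V₁/√(g·y₁) = 7.24/√(9.81×0.471) = 3.37.
Bélanger equation: y₂/y₁ = ½[√(1 + 8Fr₁²) − 1] = ½[√91.75 − 1] = 4.29.
y₂ = 4.29 × 0.471 = 2.02 m.
Tailwater y_tw = 1.22 m: y_tw < y₂, so the jump is swept downstream.

y₂ = 2.02 m; the jump is swept downstream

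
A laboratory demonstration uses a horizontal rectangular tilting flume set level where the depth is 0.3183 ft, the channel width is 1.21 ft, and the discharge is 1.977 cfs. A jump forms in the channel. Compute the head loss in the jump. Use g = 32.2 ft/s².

q = Q/b = 1.977/1.21 = 1.634 ft²/s; V₁ = q/y₁ = 5.133 ft/s. Fr₁ = V₁/√(g·y₁) = 1.603.
Bélanger equation: y₂/y₁ = ½[√(1 + 8Fr₁²) − 1] = ½[√21.567 − 1] = 1.822.
y₂ = 1.822 × 0.3183 = 0.5799 ft.
V₂ = q/y₂ = 1.634/0.5799 = 2.817 ft/s. E₁ = y₁ + V₁²/2g = 0.7275 ft; E₂ = y₂ + V₂²/2g = 0.7032 ft. ΔE = E₁ − E₂ = 0.02426 ft.

ΔE = 0.02426 ft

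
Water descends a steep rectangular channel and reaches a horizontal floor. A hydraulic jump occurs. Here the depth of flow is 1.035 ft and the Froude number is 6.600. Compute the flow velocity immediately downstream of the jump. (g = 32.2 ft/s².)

V₂ = 4.307 ft/s

Fr₁ = 6.600 (given).
By Bélanger, y₂/y₁ = ½[√(1 + 8Fr₁²) − 1] = ½[√349.48 − 1] = 8.847.
y₂ = 8.847 × 1.035 = 9.157 ft.
V₁ = Fr₁·√(g·y₁) = 6.600×√(32.2×1.035) = 38.10 ft/s; q = V₁·y₁ = 39.44 ft²/s.
V₂ = q/y₂ = 39.44/9.157 = 4.307 ft/s.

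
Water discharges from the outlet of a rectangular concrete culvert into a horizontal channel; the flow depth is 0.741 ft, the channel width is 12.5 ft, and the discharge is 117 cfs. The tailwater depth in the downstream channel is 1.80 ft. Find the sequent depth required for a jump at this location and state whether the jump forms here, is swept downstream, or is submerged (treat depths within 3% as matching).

q = Q/b = 117/12.5 = 9.36 ft²/s; V₁ = q/y₁ = 12.6 ft/s. Fr₁ = V₁/√(g·y₁) = 2.59.
By Bélanger, y₂/y₁ = ½[√(1 + 8Fr₁²) − 1] = ½[√54.50 − 1] = 3.19.
y₂ = 3.19 × 0.741 = 2.36 ft.
Tailwater y_tw = 1.80 ft: y_tw < y₂, so the jump is swept downstream.

y₂ = 2.36 ft; the jump is swept downstream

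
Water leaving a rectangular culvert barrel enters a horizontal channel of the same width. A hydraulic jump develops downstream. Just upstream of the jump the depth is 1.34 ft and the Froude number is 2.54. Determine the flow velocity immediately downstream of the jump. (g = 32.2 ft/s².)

Fr₁ = 2.54 (given).
From the momentum equation for a rectangular channel, y₂/y₁ = ½[√(1 + 8Fr₁²) − 1] = ½[√52.61 − 1] = 3.13.
y₂ = 3.13 × 1.34 = 4.19 ft.
V₁ = Fr₁·√(g·y₁) = 2.54×√(32.2×1.34) = 16.7 ft/s; q = V₁·y₁ = 22.4 ft²/s.
V₂ = q/y₂ = 22.4/4.19 = 5.34 ft/s.

V₂ = 5.34 ft/s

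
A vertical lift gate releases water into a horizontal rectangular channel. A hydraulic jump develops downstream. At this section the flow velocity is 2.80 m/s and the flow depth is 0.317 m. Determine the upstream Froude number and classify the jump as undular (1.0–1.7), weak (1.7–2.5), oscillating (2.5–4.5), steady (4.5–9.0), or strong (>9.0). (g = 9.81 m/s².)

Fr₁ = 1.59; undular jump

Fr₁ = V₁/√(g·y₁) = 2.80/√(9.81×0.317) = 1.59.
Fr₁ = 1.59 lies in the undular range.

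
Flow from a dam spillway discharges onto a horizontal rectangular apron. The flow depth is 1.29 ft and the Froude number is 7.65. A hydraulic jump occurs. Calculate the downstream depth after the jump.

Fr₁ = 7.65 (given).
From the momentum equation for a rectangular channel, y₂/y₁ = ½[√(1 + 8Fr₁²) − 1] = ½[√469.2 − 1] = 10.3.
y₂ = 10.3 × 1.29 = 13.3 ft.

y₂ = 13.3 ft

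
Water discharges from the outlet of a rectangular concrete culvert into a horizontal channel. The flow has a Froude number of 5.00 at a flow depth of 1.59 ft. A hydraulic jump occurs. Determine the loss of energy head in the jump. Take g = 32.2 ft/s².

ΔE = 10.5 ft

Fr₁ = 5.00 (given).
Bélanger equation: y₂/y₁ = ½[√(1 + 8Fr₁²) − 1] = ½[√201.0 − 1] = 6.59.
y₂ = 6.59 × 1.59 = 10.5 ft.
Head loss: ΔE = (y₂ − y₁)³/(4y₁y₂) = (10.5 − 1.59)³/(4×1.59×10.5) = 702/66.6 = 10.5 ft.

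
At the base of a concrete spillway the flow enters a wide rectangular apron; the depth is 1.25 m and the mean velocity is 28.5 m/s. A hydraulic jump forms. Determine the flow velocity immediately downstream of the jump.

V₂ = 2.59 m/s

Fr₁ = V₁/√(g·y₁) = 28.5/√(9.81×1.25) = 8.14.
By Bélanger, y₂/y₁ = ½[√(1 + 8Fr₁²) − 1] = ½[√530.9 − 1] = 11.0.
y₂ = 11.0 × 1.25 = 13.8 m.
q = V₁·y₁ = 28.5 × 1.25 = 35.6 m²/s.
V₂ = q/y₂ = 35.6/13.8 = 2.59 m/s.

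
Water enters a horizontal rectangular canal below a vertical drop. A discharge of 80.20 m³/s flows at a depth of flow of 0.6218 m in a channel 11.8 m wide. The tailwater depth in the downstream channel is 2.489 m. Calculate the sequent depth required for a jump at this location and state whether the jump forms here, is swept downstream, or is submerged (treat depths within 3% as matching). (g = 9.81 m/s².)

y₂ = 3.593 m; the jump is swept downstream

q = Q/b = 80.20/11.8 = 6.797 m²/s; V₁ = q/y₁ = 10.93 m/s. Fr₁ = V₁/√(g·y₁) = 4.426.
Bélanger equation: y₂/y₁ = ½[√(1 + 8Fr₁²) − 1] = ½[√157.69 − 1] = 5.779.
y₂ = 5.779 × 0.6218 = 3.593 m.
Tailwater y_tw = 2.489 m: y_tw < y₂, so the jump is swept downstream.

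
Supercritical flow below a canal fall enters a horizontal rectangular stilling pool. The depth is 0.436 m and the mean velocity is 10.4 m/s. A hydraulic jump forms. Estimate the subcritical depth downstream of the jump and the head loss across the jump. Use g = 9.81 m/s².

Fr₁ = V₁/√(g·y₁) = 10.4/√(9.81×0.436) = 5.03.
Conjugate-depth relation: y₂/y₁ = ½[√(1 + 8Fr₁²) − 1] = ½[√203.3 − 1] = 6.63.
y₂ = 6.63 × 0.436 = 2.89 m.
q = V₁·y₁ = 10.4 × 0.436 = 4.53 m²/s. V₂ = q/y₂ = 4.53/2.89 = 1.57 m/s. E₁ = y₁ + V₁²/2g = 5.95 m; E₂ = y₂ + V₂²/2g = 3.02 m. ΔE = E₁ − E₂ = 2.93 m.

y₂ = 2.89 m; ΔE = 2.93 m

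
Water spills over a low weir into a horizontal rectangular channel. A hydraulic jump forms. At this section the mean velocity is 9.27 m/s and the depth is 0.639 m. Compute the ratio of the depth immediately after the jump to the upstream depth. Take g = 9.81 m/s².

y₂/y₁ = 4.76

Fr₁ = V₁/√(g·y₁) = 9.27/√(9.81×0.639) = 3.70.
Sequent-depth ratio: y₂/y₁ = ½[√(1 + 8Fr₁²) − 1] = ½[√110.7 − 1] = 4.76.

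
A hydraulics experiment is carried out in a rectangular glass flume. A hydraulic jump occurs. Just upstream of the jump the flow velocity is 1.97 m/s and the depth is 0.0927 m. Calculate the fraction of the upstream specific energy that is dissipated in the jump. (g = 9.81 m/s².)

ΔE/E₁ = 0.102 (10.2%)

Fr₁ = V₁/√(g·y₁) = 1.97/√(9.81×0.0927) = 2.07.
Bélanger equation: y₂/y₁ = ½[√(1 + 8Fr₁²) − 1] = ½[√35.14 − 1] = 2.46.
y₂ = 2.46 × 0.0927 = 0.228 m.
E₁ = y₁ + V₁²/2g = 0.291 m. ΔE = (y₂ − y₁)³/(4y₁y₂) = 0.0295 m. ΔE/E₁ = 0.0295/0.291 = 0.102.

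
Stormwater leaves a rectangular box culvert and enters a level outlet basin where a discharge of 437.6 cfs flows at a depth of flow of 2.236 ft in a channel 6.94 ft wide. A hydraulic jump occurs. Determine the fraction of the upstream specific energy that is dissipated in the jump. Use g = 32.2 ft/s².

ΔE/E₁ = 0.305 (30.5%)

q = Q/b = 437.6/6.94 = 63.05 ft²/s; V₁ = q/y₁ = 28.20 ft/s. Fr₁ = V₁/√(g·y₁) = 3.323.
Bélanger equation: y₂/y₁ = ½[√(1 + 8Fr₁²) − 1] = ½[√89.360 − 1] = 4.227.
y₂ = 4.227 × 2.236 = 9.450 ft.
E₁ = y₁ + V₁²/2g = 14.58 ft. ΔE = (y₂ − y₁)³/(4y₁y₂) = 4.443 ft. ΔE/E₁ = 4.443/14.58 = 0.305.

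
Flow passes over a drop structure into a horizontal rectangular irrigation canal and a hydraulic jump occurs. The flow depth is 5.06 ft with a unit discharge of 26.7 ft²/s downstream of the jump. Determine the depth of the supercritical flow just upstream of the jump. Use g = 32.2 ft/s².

y₁ = 1.36 ft

V₂ = q/y₂ = 26.7/5.06 = 5.28 ft/s; Fr₂ = V₂/√(g·y₂) = 0.413.
From the momentum equation (using Fr₂), y₁/y₂ = ½[√(1 + 8Fr₂²) − 1] = ½[√2.367 − 1] = 0.269.
y₁ = 0.269 × 5.06 = 1.36 ft.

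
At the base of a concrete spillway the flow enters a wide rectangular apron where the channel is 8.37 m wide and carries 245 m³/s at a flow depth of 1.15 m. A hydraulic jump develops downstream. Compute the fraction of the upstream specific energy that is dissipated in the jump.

q = Q/b = 245/8.37 = 29.3 m²/s; V₁ = q/y₁ = 25.5 m/s. Fr₁ = V₁/√(g·y₁) = 7.58.
Conjugate-depth relation: y₂/y₁ = ½[√(1 + 8Fr₁²) − 1] = ½[√460.4 − 1] = 10.2.
y₂ = 10.2 × 1.15 = 11.8 m.
E₁ = y₁ + V₁²/2g = 34.2 m. ΔE = (y₂ − y₁)³/(4y₁y₂) = 22.1 m. ΔE/E₁ = 22.1/34.2 = 0.647.

ΔE/E₁ = 0.647 (64.7%)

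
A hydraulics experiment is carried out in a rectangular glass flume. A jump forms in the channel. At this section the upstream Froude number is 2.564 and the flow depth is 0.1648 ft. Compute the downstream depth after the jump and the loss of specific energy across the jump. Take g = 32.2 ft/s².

y₂ = 0.5208 ft; ΔE = 0.1314 ft

Fr₁ = 2.564 (given).
Bélanger equation: y₂/y₁ = ½[√(1 + 8Fr₁²) − 1] = ½[√53.593 − 1] = 3.160.
y₂ = 3.160 × 0.1648 = 0.5208 ft.
Head loss: ΔE = (y₂ − y₁)³/(4y₁y₂) = (0.5208 − 0.1648)³/(4×0.1648×0.5208) = 0.04513/0.3433 = 0.1314 ft.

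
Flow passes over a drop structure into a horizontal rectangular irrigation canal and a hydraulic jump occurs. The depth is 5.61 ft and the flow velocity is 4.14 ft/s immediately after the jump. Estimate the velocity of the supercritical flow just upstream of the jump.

V₁ = 25.4 ft/s

Fr₂ = V₂/√(g·y₂) = 4.14/√(32.2×5.61) = 0.308.
From the momentum equation (using Fr₂), y₁/y₂ = ½[√(1 + 8Fr₂²) − 1] = ½[√1.759 − 1] = 0.163.
y₁ = 0.163 × 5.61 = 0.915 ft.
V₁ = q/y₁ = 23.2/0.915 = 25.4 ft/s.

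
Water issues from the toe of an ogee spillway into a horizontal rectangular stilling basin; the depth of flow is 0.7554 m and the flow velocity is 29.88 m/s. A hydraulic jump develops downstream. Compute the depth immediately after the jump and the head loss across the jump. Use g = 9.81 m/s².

Fr₁ = V₁/√(g·y₁) = 29.88/√(9.81×0.7554) = 10.98.
Bélanger equation: y₂/y₁ = ½[√(1 + 8Fr₁²) − 1] = ½[√964.84 − 1] = 15.03.
y₂ = 15.03 × 0.7554 = 11.35 m.
Head loss: ΔE = (y₂ − y₁)³/(4y₁y₂) = (11.35 − 0.7554)³/(4×0.7554×11.35) = 1191/34.31 = 34.70 m.

y₂ = 11.35 m; ΔE = 34.70 m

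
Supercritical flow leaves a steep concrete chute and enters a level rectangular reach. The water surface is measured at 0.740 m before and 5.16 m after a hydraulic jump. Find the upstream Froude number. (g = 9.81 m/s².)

For a rectangular channel the momentum equation gives q² = ½·g·y₁·y₂·(y₁ + y₂) = ½×9.81×0.740×5.16×5.90 = 111.
q = √111 = 10.5 m²/s.
V₁ = q/y₁ = 14.2 m/s; Fr₁ = V₁/√(g·y₁) = 5.27.

Fr₁ = 5.27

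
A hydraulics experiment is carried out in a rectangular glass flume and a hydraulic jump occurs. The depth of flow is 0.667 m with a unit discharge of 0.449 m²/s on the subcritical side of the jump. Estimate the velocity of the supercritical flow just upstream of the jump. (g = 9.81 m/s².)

V₁ = 5.46 m/s

V₂ = q/y₂ = 0.449/0.667 = 0.673 m/s; Fr₂ = V₂/√(g·y₂) = 0.263.
Applying the sequent-depth relation in reverse, y₁/y₂ = ½[√(1 + 8Fr₂²) − 1] = ½[√1.554 − 1] = 0.123.
y₁ = 0.123 × 0.667 = 0.0822 m.
V₁ = q/y₁ = 0.449/0.0822 = 5.46 m/s.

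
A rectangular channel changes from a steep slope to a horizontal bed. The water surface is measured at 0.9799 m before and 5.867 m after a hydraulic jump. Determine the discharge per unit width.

For a rectangular channel the momentum equation gives q² = ½·g·y₁·y₂·(y₁ + y₂) = ½×9.81×0.9799×5.867×6.847 = 193.1.
q = √193.1 = 13.90 m²/s.

q = 13.90 m²/s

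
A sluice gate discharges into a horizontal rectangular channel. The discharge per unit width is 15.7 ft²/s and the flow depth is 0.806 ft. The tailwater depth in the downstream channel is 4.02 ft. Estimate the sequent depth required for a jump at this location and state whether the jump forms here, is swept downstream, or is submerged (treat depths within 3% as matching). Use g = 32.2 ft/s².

V₁ = q/y₁ = 15.7/0.806 = 19.5 ft/s. Fr₁ = V₁/√(g·y₁) = 19.5/√(32.2×0.806) = 3.82.
Sequent-depth ratio: y₂/y₁ = ½[√(1 + 8Fr₁²) − 1] = ½[√118.0 − 1] = 4.93.
y₂ = 4.93 × 0.806 = 3.97 ft.
Tailwater y_tw = 4.02 ft: y_tw ≈ y₂, so the jump forms here.

y₂ = 3.97 ft; the jump forms here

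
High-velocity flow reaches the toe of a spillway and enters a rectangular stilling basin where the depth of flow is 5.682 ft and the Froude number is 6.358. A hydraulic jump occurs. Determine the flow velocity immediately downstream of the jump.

V₂ = 10.11 ft/s

Fr₁ = 6.358 (given).
From the momentum equation for a rectangular channel, y₂/y₁ = ½[√(1 + 8Fr₁²) − 1] = ½[√324.39 − 1] = 8.505.
y₂ = 8.505 × 5.682 = 48.33 ft.
V₁ = Fr₁·√(g·y₁) = 6.358×√(32.2×5.682) = 86.00 ft/s; q = V₁·y₁ = 488.7 ft²/s.
V₂ = q/y₂ = 488.7/48.33 = 10.11 ft/s.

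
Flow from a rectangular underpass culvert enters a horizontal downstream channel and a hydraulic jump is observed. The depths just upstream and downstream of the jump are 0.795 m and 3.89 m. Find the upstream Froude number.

Fr₁ = 3.80

For a rectangular channel the momentum equation gives q² = ½·g·y₁·y₂·(y₁ + y₂) = ½×9.81×0.795×3.89×4.69 = 71.1.
q = √71.1 = 8.43 m²/s.
V₁ = q/y₁ = 10.6 m/s; Fr₁ = V₁/√(g·y₁) = 3.80.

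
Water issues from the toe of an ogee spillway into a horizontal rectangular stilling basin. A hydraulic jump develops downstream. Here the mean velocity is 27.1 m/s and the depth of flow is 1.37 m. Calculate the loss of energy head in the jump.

ΔE = 24.8 m

Fr₁ = V₁/√(g·y₁) = 27.1/√(9.81×1.37) = 7.39.
Sequent-depth ratio: y₂/y₁ = ½[√(1 + 8Fr₁²) − 1] = ½[√438.2 − 1] = 9.97.
y₂ = 9.97 × 1.37 = 13.7 m.
Head loss: ΔE = (y₂ − y₁)³/(4y₁y₂) = (13.7 − 1.37)³/(4×1.37×13.7) = 1853/74.8 = 24.8 m.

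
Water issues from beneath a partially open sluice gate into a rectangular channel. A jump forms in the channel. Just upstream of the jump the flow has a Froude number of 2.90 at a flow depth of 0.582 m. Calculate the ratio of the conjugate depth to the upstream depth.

Fr₁ = 2.90 (given).
From the momentum equation for a rectangular channel, y₂/y₁ = ½[√(1 + 8Fr₁²) − 1] = ½[√68.28 − 1] = 3.63.

y₂/y₁ = 3.63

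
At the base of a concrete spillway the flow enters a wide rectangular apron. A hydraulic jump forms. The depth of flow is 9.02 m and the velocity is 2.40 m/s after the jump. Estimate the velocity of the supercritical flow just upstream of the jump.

Fr₂ = V₂/√(g·y₂) = 2.40/√(9.81×9.02) = 0.255.
The Bélanger relation is symmetric: y₁/y₂ = ½[√(1 + 8Fr₂²) − 1] = ½[√1.521 − 1] = 0.117.
y₁ = 0.117 × 9.02 = 1.05 m.
V₁ = q/y₁ = 21.6/1.05 = 20.6 m/s.

V₁ = 20.6 m/s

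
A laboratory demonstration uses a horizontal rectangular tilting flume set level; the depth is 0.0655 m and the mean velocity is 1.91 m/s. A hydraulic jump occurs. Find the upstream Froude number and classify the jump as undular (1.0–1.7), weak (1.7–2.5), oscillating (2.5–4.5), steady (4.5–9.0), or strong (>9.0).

Fr₁ = 2.38; weak jump

Fr₁ = V₁/√(g·y₁) = 1.91/√(9.81×0.0655) = 2.38.
Fr₁ = 2.38 lies in the weak range.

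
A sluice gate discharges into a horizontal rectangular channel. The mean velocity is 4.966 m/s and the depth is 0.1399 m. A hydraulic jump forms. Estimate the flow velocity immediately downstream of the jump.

V₂ = 0.9003 m/s

Fr₁ = V₁/√(g·y₁) = 4.966/√(9.81×0.1399) = 4.239.
From the momentum equation for a rectangular channel, y₂/y₁ = ½[√(1 + 8Fr₁²) − 1] = ½[√144.75 − 1] = 5.516.
y₂ = 5.516 × 0.1399 = 0.7716 m.
q = V₁·y₁ = 4.966 × 0.1399 = 0.6947 m²/s.
V₂ = q/y₂ = 0.6947/0.7716 = 0.9003 m/s.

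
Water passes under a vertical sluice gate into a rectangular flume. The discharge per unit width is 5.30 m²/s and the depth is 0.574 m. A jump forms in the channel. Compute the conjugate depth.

y₂ = 2.88 m

V₁ = q/y₁ = 5.30/0.574 = 9.23 m/s. Fr₁ = V₁/√(g·y₁) = 9.23/√(9.81×0.574) = 3.89.
Bélanger equation: y₂/y₁ = ½[√(1 + 8Fr₁²) − 1] = ½[√122.1 − 1] = 5.03.
y₂ = 5.03 × 0.574 = 2.88 m.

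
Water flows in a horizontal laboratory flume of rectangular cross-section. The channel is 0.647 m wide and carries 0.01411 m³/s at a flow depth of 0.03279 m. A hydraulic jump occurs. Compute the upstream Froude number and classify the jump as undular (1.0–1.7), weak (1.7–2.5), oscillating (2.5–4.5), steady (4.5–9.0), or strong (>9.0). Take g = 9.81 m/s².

Fr₁ = 1.173; undular jump

q = Q/b = 0.01411/0.647 = 0.02181 m²/s; V₁ = q/y₁ = 0.6651 m/s. Fr₁ = V₁/√(g·y₁) = 1.173.
Fr₁ = 1.173 lies in the undular range.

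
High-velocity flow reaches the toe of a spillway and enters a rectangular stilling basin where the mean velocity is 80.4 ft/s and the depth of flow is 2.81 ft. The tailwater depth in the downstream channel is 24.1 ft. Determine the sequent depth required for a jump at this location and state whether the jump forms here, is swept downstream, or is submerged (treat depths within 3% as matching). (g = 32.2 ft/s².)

y₂ = 32.2 ft; the jump is swept downstream

Fr₁ = V₁/√(g·y₁) = 80.4/√(32.2×2.81) = 8.45.
By Bélanger, y₂/y₁ = ½[√(1 + 8Fr₁²) − 1] = ½[√572.5 − 1] = 11.5.
y₂ = 11.5 × 2.81 = 32.2 ft.
Tailwater y_tw = 24.1 ft: y_tw < y₂, so the jump is swept downstream.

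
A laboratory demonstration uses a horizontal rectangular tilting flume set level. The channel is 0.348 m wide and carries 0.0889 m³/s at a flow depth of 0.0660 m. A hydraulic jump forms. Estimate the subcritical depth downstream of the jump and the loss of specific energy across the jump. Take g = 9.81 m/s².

q = Q/b = 0.0889/0.348 = 0.255 m²/s; V₁ = q/y₁ = 3.87 m/s. Fr₁ = V₁/√(g·y₁) = 4.81.
Sequent-depth ratio: y₂/y₁ = ½[√(1 + 8Fr₁²) − 1] = ½[√186.1 − 1] = 6.32.
y₂ = 6.32 × 0.0660 = 0.417 m.
Head loss: ΔE = (y₂ − y₁)³/(4y₁y₂) = (0.417 − 0.0660)³/(4×0.0660×0.417) = 0.0433/0.110 = 0.393 m.

y₂ = 0.417 m; ΔE = 0.393 m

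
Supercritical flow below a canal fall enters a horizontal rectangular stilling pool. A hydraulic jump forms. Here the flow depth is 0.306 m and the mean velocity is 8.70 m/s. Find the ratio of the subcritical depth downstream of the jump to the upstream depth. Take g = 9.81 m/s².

Fr₁ = V₁/√(g·y₁) = 8.70/√(9.81×0.306) = 5.02.
Conjugate-depth relation: y₂/y₁ = ½[√(1 + 8Fr₁²) − 1] = ½[√202.7 − 1] = 6.62.

y₂/y₁ = 6.62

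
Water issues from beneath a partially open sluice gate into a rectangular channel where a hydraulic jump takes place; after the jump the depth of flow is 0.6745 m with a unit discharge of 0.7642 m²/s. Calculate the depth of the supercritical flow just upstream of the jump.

V₂ = q/y₂ = 0.7642/0.6745 = 1.133 m/s; Fr₂ = V₂/√(g·y₂) = 0.4405.
From the momentum equation (using Fr₂), y₁/y₂ = ½[√(1 + 8Fr₂²) − 1] = ½[√2.5520 − 1] = 0.2987.
y₁ = 0.2987 × 0.6745 = 0.2015 m.

y₁ = 0.2015 m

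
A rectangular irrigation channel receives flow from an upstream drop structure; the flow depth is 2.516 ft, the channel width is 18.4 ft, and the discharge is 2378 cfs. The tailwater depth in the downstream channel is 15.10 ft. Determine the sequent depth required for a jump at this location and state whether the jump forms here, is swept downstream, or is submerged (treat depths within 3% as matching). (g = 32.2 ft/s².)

y₂ = 19.09 ft; the jump is swept downstream

q = Q/b = 2378/18.4 = 129.2 ft²/s; V₁ = q/y₁ = 51.37 ft/s. Fr₁ = V₁/√(g·y₁) = 5.707.
Sequent-depth ratio: y₂/y₁ = ½[√(1 + 8Fr₁²) − 1] = ½[√261.55 − 1] = 7.586.
y₂ = 7.586 × 2.516 = 19.09 ft.
Tailwater y_tw = 15.10 ft: y_tw < y₂, so the jump is swept downstream.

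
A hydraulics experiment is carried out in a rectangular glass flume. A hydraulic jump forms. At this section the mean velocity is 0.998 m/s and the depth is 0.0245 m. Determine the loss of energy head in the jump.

ΔE = 0.00727 m

Fr₁ = V₁/√(g·y₁) = 0.998/√(9.81×0.0245) = 2.04.
By Bélanger, y₂/y₁ = ½[√(1 + 8Fr₁²) − 1] = ½[√34.15 − 1] = 2.42.
y₂ = 2.42 × 0.0245 = 0.0593 m.
q = V₁·y₁ = 0.998 × 0.0245 = 0.0245 m²/s. V₂ = q/y₂ = 0.0245/0.0593 = 0.412 m/s. E₁ = y₁ + V₁²/2g = 0.0753 m; E₂ = y₂ + V₂²/2g = 0.0680 m. ΔE = E₁ − E₂ = 0.00727 m.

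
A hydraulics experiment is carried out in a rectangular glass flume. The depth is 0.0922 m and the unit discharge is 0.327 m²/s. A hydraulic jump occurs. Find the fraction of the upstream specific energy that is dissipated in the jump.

V₁ = q/y₁ = 0.327/0.0922 = 3.55 m/s. Fr₁ = V₁/√(g·y₁) = 3.55/√(9.81×0.0922) = 3.73.
Sequent-depth ratio: y₂/y₁ = ½[√(1 + 8Fr₁²) − 1] = ½[√112.3 − 1] = 4.80.
y₂ = 4.80 × 0.0922 = 0.442 m.
E₁ = y₁ + V₁²/2g = 0.733 m. ΔE = (y₂ − y₁)³/(4y₁y₂) = 0.263 m. ΔE/E₁ = 0.263/0.733 = 0.359.

ΔE/E₁ = 0.359 (35.9%)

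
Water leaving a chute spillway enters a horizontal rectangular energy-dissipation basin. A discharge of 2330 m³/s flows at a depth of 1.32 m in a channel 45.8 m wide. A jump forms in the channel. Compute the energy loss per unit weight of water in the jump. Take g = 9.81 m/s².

q = Q/b = 2330/45.8 = 50.9 m²/s; V₁ = q/y₁ = 38.5 m/s. Fr₁ = V₁/√(g·y₁) = 10.7.
Bélanger equation: y₂/y₁ = ½[√(1 + 8Fr₁²) − 1] = ½[√918.7 − 1] = 14.7.
y₂ = 14.7 × 1.32 = 19.3 m.
Head loss: ΔE = (y₂ − y₁)³/(4y₁y₂) = (19.3 − 1.32)³/(4×1.32×19.3) = 5856/102 = 57.3 m.

ΔE = 57.3 m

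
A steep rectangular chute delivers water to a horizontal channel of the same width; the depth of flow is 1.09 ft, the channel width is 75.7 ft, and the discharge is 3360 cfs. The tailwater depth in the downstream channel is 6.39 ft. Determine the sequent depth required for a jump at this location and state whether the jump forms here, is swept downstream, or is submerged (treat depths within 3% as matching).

q = Q/b = 3360/75.7 = 44.4 ft²/s; V₁ = q/y₁ = 40.7 ft/s. Fr₁ = V₁/√(g·y₁) = 6.87.
By Bélanger, y₂/y₁ = ½[√(1 + 8Fr₁²) − 1] = ½[√379.0 − 1] = 9.23.
y₂ = 9.23 × 1.09 = 10.1 ft.
Tailwater y_tw = 6.39 ft: y_tw < y₂, so the jump is swept downstream.

y₂ = 10.1 ft; the jump is swept downstream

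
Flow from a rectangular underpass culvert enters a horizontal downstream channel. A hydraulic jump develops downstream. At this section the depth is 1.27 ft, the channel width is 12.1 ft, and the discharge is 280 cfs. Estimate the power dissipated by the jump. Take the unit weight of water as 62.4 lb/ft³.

q = Q/b = 280/12.1 = 23.1 ft²/s; V₁ = q/y₁ = 18.2 ft/s. Fr₁ = V₁/√(g·y₁) = 2.85.
Conjugate-depth relation: y₂/y₁ = ½[√(1 + 8Fr₁²) − 1] = ½[√65.95 − 1] = 3.56.
y₂ = 3.56 × 1.27 = 4.52 ft.
V₂ = q/y₂ = 23.1/4.52 = 5.12 ft/s. E₁ = y₁ + V₁²/2g = 6.43 ft; E₂ = y₂ + V₂²/2g = 4.93 ft. ΔE = E₁ − E₂ = 1.50 ft.
P = γ·Q·ΔE/550 = 62.4 × 280 × 1.50 / 550 = 47.6 hp.

P = 47.6 hp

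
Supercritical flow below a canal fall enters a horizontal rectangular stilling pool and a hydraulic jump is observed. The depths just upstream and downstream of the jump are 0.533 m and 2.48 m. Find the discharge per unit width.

q = 4.42 m²/s

For a rectangular channel the momentum equation gives q² = ½·g·y₁·y₂·(y₁ + y₂) = ½×9.81×0.533×2.48×3.01 = 19.5.
q = √19.5 = 4.42 m²/s.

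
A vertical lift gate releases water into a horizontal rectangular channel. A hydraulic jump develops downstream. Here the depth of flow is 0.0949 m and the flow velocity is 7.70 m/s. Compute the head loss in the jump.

Fr₁ = V₁/√(g·y₁) = 7.70/√(9.81×0.0949) = 7.98.
By Bélanger, y₂/y₁ = ½[√(1 + 8Fr₁²) − 1] = ½[√510.5 − 1] = 10.8.
y₂ = 10.8 × 0.0949 = 1.02 m.
Head loss: ΔE = (y₂ − y₁)³/(4y₁y₂) = (1.02 − 0.0949)³/(4×0.0949×1.02) = 0.804/0.389 = 2.07 m.

ΔE = 2.07 m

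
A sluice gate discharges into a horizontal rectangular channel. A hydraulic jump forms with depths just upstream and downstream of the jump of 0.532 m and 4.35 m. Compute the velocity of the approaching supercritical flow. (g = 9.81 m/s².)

V₁ = 14.0 m/s

For a rectangular channel the momentum equation gives q² = ½·g·y₁·y₂·(y₁ + y₂) = ½×9.81×0.532×4.35×4.88 = 55.4.
q = √55.4 = 7.44 m²/s.
V₁ = q/y₁ = 7.44/0.532 = 14.0 m/s.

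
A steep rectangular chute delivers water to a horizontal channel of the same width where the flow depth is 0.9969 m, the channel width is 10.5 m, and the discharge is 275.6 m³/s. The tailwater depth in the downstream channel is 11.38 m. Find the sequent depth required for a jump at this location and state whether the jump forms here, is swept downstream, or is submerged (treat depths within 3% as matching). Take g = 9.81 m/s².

y₂ = 11.38 m; the jump forms here

q = Q/b = 275.6/10.5 = 26.25 m²/s; V₁ = q/y₁ = 26.33 m/s. Fr₁ = V₁/√(g·y₁) = 8.419.
Sequent-depth ratio: y₂/y₁ = ½[√(1 + 8Fr₁²) − 1] = ½[√568.08 − 1] = 11.42.
y₂ = 11.42 × 0.9969 = 11.38 m.
Tailwater y_tw = 11.38 m: y_tw ≈ y₂, so the jump forms here.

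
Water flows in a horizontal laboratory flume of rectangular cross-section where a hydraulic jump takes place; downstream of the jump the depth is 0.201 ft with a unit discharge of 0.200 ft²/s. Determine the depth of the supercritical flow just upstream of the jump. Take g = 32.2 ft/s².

V₂ = q/y₂ = 0.200/0.201 = 0.995 ft/s; Fr₂ = V₂/√(g·y₂) = 0.391.
Since the conjugate-depth ratio holds either way, y₁/y₂ = ½[√(1 + 8Fr₂²) − 1] = ½[√2.224 − 1] = 0.246.
y₁ = 0.246 × 0.201 = 0.0494 ft.

y₁ = 0.0494 ft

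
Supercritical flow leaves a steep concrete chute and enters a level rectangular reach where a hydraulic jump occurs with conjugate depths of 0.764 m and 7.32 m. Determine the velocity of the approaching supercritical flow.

V₁ = 19.5 m/s

For a rectangular channel the momentum equation gives q² = ½·g·y₁·y₂·(y₁ + y₂) = ½×9.81×0.764×7.32×8.08 = 222.
q = √222 = 14.9 m²/s.
V₁ = q/y₁ = 14.9/0.764 = 19.5 m/s.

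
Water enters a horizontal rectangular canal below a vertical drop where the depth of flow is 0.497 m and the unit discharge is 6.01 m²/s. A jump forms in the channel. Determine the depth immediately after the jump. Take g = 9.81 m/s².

V₁ = q/y₁ = 6.01/0.497 = 12.1 m/s. Fr₁ = V₁/√(g·y₁) = 12.1/√(9.81×0.497) = 5.48.
Sequent-depth ratio: y₂/y₁ = ½[√(1 + 8Fr₁²) − 1] = ½[√240.9 − 1] = 7.26.
y₂ = 7.26 × 0.497 = 3.61 m.

y₂ = 3.61 m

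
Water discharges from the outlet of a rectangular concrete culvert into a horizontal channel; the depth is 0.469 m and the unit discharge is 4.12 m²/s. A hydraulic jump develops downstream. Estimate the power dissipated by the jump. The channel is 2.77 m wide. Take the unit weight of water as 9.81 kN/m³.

P = 198 kW

V₁ = q/y₁ = 4.12/0.469 = 8.78 m/s. Fr₁ = V₁/√(g·y₁) = 8.78/√(9.81×0.469) = 4.10.
Conjugate-depth relation: y₂/y₁ = ½[√(1 + 8Fr₁²) − 1] = ½[√135.2 − 1] = 5.31.
y₂ = 5.31 × 0.469 = 2.49 m.
Head loss: ΔE = (y₂ − y₁)³/(4y₁y₂) = (2.49 − 0.469)³/(4×0.469×2.49) = 8.28/4.67 = 1.77 m.
Q = q·b = 4.12 × 2.77 = 11.4 m³/s. P = γ·Q·ΔE = 9.81 × 11.4 × 1.77 = 198 kW.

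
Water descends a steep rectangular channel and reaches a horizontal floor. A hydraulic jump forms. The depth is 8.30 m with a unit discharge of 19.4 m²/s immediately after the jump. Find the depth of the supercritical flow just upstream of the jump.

y₁ = 0.995 m

V₂ = q/y₂ = 19.4/8.30 = 2.34 m/s; Fr₂ = V₂/√(g·y₂) = 0.259.
The Bélanger relation is symmetric: y₁/y₂ = ½[√(1 + 8Fr₂²) − 1] = ½[√1.537 − 1] = 0.120.
y₁ = 0.120 × 8.30 = 0.995 m.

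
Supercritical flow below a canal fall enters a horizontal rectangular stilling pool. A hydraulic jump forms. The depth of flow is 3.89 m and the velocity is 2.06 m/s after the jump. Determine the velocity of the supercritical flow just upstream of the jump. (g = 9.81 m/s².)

Fr₂ = V₂/√(g·y₂) = 2.06/√(9.81×3.89) = 0.333.
Since the conjugate-depth ratio holds either way, y₁/y₂ = ½[√(1 + 8Fr₂²) − 1] = ½[√1.890 − 1] = 0.187.
y₁ = 0.187 × 3.89 = 0.729 m.
V₁ = q/y₁ = 8.01/0.729 = 11.0 m/s.

V₁ = 11.0 m/s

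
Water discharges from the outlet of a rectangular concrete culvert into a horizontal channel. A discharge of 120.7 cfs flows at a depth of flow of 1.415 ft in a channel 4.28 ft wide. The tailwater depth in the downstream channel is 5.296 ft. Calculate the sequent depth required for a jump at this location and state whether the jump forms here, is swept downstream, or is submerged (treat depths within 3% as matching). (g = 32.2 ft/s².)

q = Q/b = 120.7/4.28 = 28.20 ft²/s; V₁ = q/y₁ = 19.93 ft/s. Fr₁ = V₁/√(g·y₁) = 2.953.
Conjugate-depth relation: y₂/y₁ = ½[√(1 + 8Fr₁²) − 1] = ½[√70.742 − 1] = 3.705.
y₂ = 3.705 × 1.415 = 5.243 ft.
Tailwater y_tw = 5.296 ft: y_tw ≈ y₂, so the jump forms here.

y₂ = 5.243 ft; the jump forms here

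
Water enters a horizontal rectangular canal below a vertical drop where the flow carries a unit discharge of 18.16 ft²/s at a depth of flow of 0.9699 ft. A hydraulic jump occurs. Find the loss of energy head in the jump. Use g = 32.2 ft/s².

ΔE = 1.978 ft

V₁ = q/y₁ = 18.16/0.9699 = 18.72 ft/s. Fr₁ = V₁/√(g·y₁) = 18.72/√(32.2×0.9699) = 3.350.
Sequent-depth ratio: y₂/y₁ = ½[√(1 + 8Fr₁²) − 1] = ½[√90.802 − 1] = 4.264.
y₂ = 4.264 × 0.9699 = 4.136 ft.
V₂ = q/y₂ = 18.16/4.136 = 4.391 ft/s. E₁ = y₁ + V₁²/2g = 6.414 ft; E₂ = y₂ + V₂²/2g = 4.435 ft. ΔE = E₁ − E₂ = 1.978 ft.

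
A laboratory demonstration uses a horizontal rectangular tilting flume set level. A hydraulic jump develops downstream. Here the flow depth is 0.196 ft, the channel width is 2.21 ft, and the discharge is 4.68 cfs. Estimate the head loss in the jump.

ΔE = 0.853 ft

q = Q/b = 4.68/2.21 = 2.12 ft²/s; V₁ = q/y₁ = 10.8 ft/s. Fr₁ = V₁/√(g·y₁) = 4.30.
Conjugate-depth relation: y₂/y₁ = ½[√(1 + 8Fr₁²) − 1] = ½[√149.0 − 1] = 5.60.
y₂ = 5.60 × 0.196 = 1.10 ft.
Head loss: ΔE = (y₂ − y₁)³/(4y₁y₂) = (1.10 − 0.196)³/(4×0.196×1.10) = 0.734/0.861 = 0.853 ft.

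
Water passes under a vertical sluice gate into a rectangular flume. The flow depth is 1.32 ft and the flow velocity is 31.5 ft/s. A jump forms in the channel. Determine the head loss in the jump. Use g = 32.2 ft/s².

Fr₁ = V₁/√(g·y₁) = 31.5/√(32.2×1.32) = 4.83.
By Bélanger, y₂/y₁ = ½[√(1 + 8Fr₁²) − 1] = ½[√187.8 − 1] = 6.35.
y₂ = 6.35 × 1.32 = 8.38 ft.
Head loss: ΔE = (y₂ − y₁)³/(4y₁y₂) = (8.38 − 1.32)³/(4×1.32×8.38) = 352/44.3 = 7.96 ft.

ΔE = 7.96 ft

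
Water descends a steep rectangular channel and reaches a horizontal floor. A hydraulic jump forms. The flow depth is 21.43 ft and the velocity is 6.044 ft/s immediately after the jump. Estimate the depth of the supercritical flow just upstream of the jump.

y₁ = 2.069 ft

Fr₂ = V₂/√(g·y₂) = 6.044/√(32.2×21.43) = 0.2301.
Since the conjugate-depth ratio holds either way, y₁/y₂ = ½[√(1 + 8Fr₂²) − 1] = ½[√1.4235 − 1] = 0.09655.
y₁ = 0.09655 × 21.43 = 2.069 ft.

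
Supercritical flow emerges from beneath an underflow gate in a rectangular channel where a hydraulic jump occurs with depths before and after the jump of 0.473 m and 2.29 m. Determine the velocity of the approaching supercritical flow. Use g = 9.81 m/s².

V₁ = 8.10 m/s

For a rectangular channel the momentum equation gives q² = ½·g·y₁·y₂·(y₁ + y₂) = ½×9.81×0.473×2.29×2.76 = 14.7.
q = √14.7 = 3.83 m²/s.
V₁ = q/y₁ = 3.83/0.473 = 8.10 m/s.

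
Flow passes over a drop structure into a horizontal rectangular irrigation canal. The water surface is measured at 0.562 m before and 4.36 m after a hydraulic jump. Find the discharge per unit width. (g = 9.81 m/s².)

For a rectangular channel the momentum equation gives q² = ½·g·y₁·y₂·(y₁ + y₂) = ½×9.81×0.562×4.36×4.92 = 59.2.
q = √59.2 = 7.69 m²/s.

q = 7.69 m²/s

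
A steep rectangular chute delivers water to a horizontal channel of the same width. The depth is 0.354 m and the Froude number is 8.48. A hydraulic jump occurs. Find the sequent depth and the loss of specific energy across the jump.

Fr₁ = 8.48 (given).
Sequent-depth ratio: y₂/y₁ = ½[√(1 + 8Fr₁²) − 1] = ½[√576.3 − 1] = 11.5.
y₂ = 11.5 × 0.354 = 4.07 m.
Head loss: ΔE = (y₂ − y₁)³/(4y₁y₂) = (4.07 − 0.354)³/(4×0.354×4.07) = 51.4/5.77 = 8.91 m.

y₂ = 4.07 m; ΔE = 8.91 m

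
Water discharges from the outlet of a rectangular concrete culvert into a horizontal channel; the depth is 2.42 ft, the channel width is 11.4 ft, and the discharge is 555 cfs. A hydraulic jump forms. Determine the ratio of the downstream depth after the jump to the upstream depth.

q = Q/b = 555/11.4 = 48.7 ft²/s; V₁ = q/y₁ = 20.1 ft/s. Fr₁ = V₁/√(g·y₁) = 2.28.
Conjugate-depth relation: y₂/y₁ = ½[√(1 + 8Fr₁²) − 1] = ½[√42.55 − 1] = 2.76.

y₂/y₁ = 2.76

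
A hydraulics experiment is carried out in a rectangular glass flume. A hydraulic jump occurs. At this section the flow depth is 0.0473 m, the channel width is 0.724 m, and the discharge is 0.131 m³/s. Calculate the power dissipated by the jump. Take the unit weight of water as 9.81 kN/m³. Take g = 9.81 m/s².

q = Q/b = 0.131/0.724 = 0.181 m²/s; V₁ = q/y₁ = 3.83 m/s. Fr₁ = V₁/√(g·y₁) = 5.62.
Conjugate-depth relation: y₂/y₁ = ½[√(1 + 8Fr₁²) − 1] = ½[√253.3 − 1] = 7.46.
y₂ = 7.46 × 0.0473 = 0.353 m.
V₂ = q/y₂ = 0.181/0.353 = 0.513 m/s. E₁ = y₁ + V₁²/2g = 0.793 m; E₂ = y₂ + V₂²/2g = 0.366 m. ΔE = E₁ − E₂ = 0.427 m.
P = γ·Q·ΔE = 9.81 × 0.131 × 0.427 = 0.549 kW.

P = 0.549 kW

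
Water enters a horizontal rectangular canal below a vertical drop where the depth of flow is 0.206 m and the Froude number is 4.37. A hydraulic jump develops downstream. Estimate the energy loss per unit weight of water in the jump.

Fr₁ = 4.37 (given).
Sequent-depth ratio: y₂/y₁ = ½[√(1 + 8Fr₁²) − 1] = ½[√153.8 − 1] = 5.70.
y₂ = 5.70 × 0.206 = 1.17 m.
V₁ = Fr₁·√(g·y₁) = 4.37×√(9.81×0.206) = 6.21 m/s; q = V₁·y₁ = 1.28 m²/s. V₂ = q/y₂ = 1.28/1.17 = 1.09 m/s. E₁ = y₁ + V₁²/2g = 2.17 m; E₂ = y₂ + V₂²/2g = 1.23 m. ΔE = E₁ − E₂ = 0.938 m.

ΔE = 0.938 m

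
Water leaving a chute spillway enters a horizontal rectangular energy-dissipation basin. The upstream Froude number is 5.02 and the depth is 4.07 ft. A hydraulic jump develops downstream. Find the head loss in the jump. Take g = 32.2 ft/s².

ΔE = 27.3 ft

Fr₁ = 5.02 (given).
Conjugate-depth relation: y₂/y₁ = ½[√(1 + 8Fr₁²) − 1] = ½[√202.6 − 1] = 6.62.
y₂ = 6.62 × 4.07 = 26.9 ft.
V₁ = Fr₁·√(g·y₁) = 5.02×√(32.2×4.07) = 57.5 ft/s; q = V₁·y₁ = 234 ft²/s. V₂ = q/y₂ = 234/26.9 = 8.69 ft/s. E₁ = y₁ + V₁²/2g = 55.4 ft; E₂ = y₂ + V₂²/2g = 28.1 ft. ΔE = E₁ − E₂ = 27.3 ft.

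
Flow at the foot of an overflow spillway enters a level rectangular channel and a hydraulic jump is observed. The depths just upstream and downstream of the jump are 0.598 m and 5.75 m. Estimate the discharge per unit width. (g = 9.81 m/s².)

For a rectangular channel the momentum equation gives q² = ½·g·y₁·y₂·(y₁ + y₂) = ½×9.81×0.598×5.75×6.35 = 107.
q = √107 = 10.3 m²/s.

q = 10.3 m²/s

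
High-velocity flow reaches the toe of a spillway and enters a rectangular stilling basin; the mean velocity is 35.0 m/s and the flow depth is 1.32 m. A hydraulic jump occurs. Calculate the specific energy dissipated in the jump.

ΔE = 45.9 m

Fr₁ = V₁/√(g·y₁) = 35.0/√(9.81×1.32) = 9.73.
Conjugate-depth relation: y₂/y₁ = ½[√(1 + 8Fr₁²) − 1] = ½[√757.8 − 1] = 13.3.
y₂ = 13.3 × 1.32 = 17.5 m.
q = V₁·y₁ = 35.0 × 1.32 = 46.2 m²/s. V₂ = q/y₂ = 46.2/17.5 = 2.64 m/s. E₁ = y₁ + V₁²/2g = 63.8 m; E₂ = y₂ + V₂²/2g = 17.9 m. ΔE = E₁ − E₂ = 45.9 m.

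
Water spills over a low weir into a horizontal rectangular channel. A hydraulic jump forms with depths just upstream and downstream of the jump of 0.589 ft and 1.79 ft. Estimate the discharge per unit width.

For a rectangular channel the momentum equation gives q² = ½·g·y₁·y₂·(y₁ + y₂) = ½×32.2×0.589×1.79×2.38 = 40.4.
q = √40.4 = 6.35 ft²/s.

q = 6.35 ft²/s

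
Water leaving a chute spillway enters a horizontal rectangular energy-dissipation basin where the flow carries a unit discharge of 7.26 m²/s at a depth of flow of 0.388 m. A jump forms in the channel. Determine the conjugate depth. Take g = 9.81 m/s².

V₁ = q/y₁ = 7.26/0.388 = 18.7 m/s. Fr₁ = V₁/√(g·y₁) = 18.7/√(9.81×0.388) = 9.59.
From the momentum equation for a rectangular channel, y₂/y₁ = ½[√(1 + 8Fr₁²) − 1] = ½[√736.9 − 1] = 13.1.
y₂ = 13.1 × 0.388 = 5.07 m.

y₂ = 5.07 m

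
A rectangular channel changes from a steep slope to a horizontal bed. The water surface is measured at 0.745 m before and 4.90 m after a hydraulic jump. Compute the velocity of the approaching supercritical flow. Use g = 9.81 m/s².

V₁ = 13.5 m/s

For a rectangular channel the momentum equation gives q² = ½·g·y₁·y₂·(y₁ + y₂) = ½×9.81×0.745×4.90×5.65 = 101.
q = √101 = 10.1 m²/s.
V₁ = q/y₁ = 10.1/0.745 = 13.5 m/s.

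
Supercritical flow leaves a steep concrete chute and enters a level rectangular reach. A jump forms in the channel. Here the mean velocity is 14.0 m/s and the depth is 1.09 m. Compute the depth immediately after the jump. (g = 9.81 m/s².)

Fr₁ = V₁/√(g·y₁) = 14.0/√(9.81×1.09) = 4.28.
Conjugate-depth relation: y₂/y₁ = ½[√(1 + 8Fr₁²) − 1] = ½[√147.6 − 1] = 5.58.
y₂ = 5.58 × 1.09 = 6.08 m.

y₂ = 6.08 m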